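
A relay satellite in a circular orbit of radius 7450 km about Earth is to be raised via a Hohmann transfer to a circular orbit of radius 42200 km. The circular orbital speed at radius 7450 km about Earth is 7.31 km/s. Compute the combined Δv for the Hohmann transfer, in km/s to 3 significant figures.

From the circular-orbit relation v² = μ/r at r = 7450 km: μ = v²r = (7.31)² × 7450 = 3.98099×10^5 km³/s².
The Hohmann ellipse has a_t = (r₁ + r₂)/2 = 24825 km.
At r₁ the circular-orbit speed is v₁ = √(μ/r₁) = 7.310 km/s.
On the transfer ellipse at r₁, vis-viva gives v_p = √[μ(2/r₁ − 1/a_t)] = 9.531 km/s.
First burn Δv₁ = |v_p − v₁| = 2.221 km/s.
At r₂, v₂ = √(μ/r₂) = 3.0714 km/s.
Transfer-orbit speed at r₂: v_a = √[μ(2/r₂ − 1/a_t)] = 1.6826 km/s.
Second burn Δv₂ = |v₂ − v_a| = 1.389 km/s.
Total Δv = Δv₁ + Δv₂ = 3.610 km/s.

Δv = 3.61 km/s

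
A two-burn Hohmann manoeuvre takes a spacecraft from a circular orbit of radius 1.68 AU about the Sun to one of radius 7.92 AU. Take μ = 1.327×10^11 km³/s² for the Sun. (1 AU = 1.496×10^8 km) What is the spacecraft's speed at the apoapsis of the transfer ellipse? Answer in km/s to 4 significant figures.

v = 6.261 km/s

In km: r₁ = 1.68 × 1.496×10^8 = 2.51328×10^8 km; r₂ = 7.92 × 1.496×10^8 = 1.184832×10^9 km.
Transfer-ellipse semi-major axis a_t = (r₁ + r₂)/2 = (2.51328×10^8 + 1.184832×10^9)/2 = 7.1808×10^8 km.
At apoapsis, r = 1.184832×10^9 km.
Vis-viva: v = √[μ(2/r − 1/a_t)] = √[1.327×10^11 × (2/1.184832×10^9 − 1/7.1808×10^8)] = 6.261 km/s.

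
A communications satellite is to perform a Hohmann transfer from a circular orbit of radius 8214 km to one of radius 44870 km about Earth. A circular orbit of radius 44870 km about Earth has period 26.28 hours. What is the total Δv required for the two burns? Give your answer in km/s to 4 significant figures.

Δv = 3.413 km/s

From Kepler's third law T² = 4π²r³/μ at r = 44870 km, T = 26.28 hours = 26.28 × 3600 s = 94608 s: μ = 4π²r³/T² = 3.98449×10^5 km³/s².
Transfer-ellipse semi-major axis a_t = (r₁ + r₂)/2 = (8214 + 44870)/2 = 26542 km.
At r₁ the circular-orbit speed is v₁ = √(μ/r₁) = 6.965 km/s.
Transfer-orbit speed at r₁ (vis-viva): v_p = √[μ(2/r₁ − 1/a_t)] = 9.056 km/s.
First burn Δv₁ = |v_p − v₁| = 2.091 km/s.
At r₂, v₂ = √(μ/r₂) = 2.980 km/s.
Transfer-orbit speed at r₂: v_a = √[μ(2/r₂ − 1/a_t)] = 1.658 km/s.
Second burn Δv₂ = |v₂ − v_a| = 1.322 km/s.
Total Δv = Δv₁ + Δv₂ = 3.413 km/s.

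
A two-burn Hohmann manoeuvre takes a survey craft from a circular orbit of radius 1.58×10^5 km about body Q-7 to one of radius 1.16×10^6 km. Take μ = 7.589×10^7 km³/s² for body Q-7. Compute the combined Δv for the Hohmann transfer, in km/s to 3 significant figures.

Δv = 11.3 km/s

The Hohmann ellipse has a_t = (r₁ + r₂)/2 = 6.590×10^5 km.
At r₁ the circular-orbit speed is v₁ = √(μ/r₁) = 21.916 km/s.
Transfer-orbit speed at r₁ (vis-viva equation): v_p = √[μ(2/r₁ − 1/a_t)] = 29.077 km/s.
First burn Δv₁ = |v_p − v₁| = 7.161 km/s.
At r₂, v₂ = √(μ/r₂) = 8.088 km/s.
Transfer-orbit speed at r₂: v_a = √[μ(2/r₂ − 1/a_t)] = 3.960 km/s.
Second burn Δv₂ = |v₂ − v_a| = 4.128 km/s.
Total Δv = Δv₁ + Δv₂ = 11.29 km/s.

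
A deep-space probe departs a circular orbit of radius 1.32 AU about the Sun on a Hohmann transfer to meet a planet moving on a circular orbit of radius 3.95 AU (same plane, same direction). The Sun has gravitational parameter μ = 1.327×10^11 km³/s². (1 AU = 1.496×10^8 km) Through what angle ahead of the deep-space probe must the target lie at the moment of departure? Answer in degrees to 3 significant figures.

φ = 81.9°

In km: r₁ = 1.32 × 1.496×10^8 = 1.97472×10^8 km; r₂ = 3.95 × 1.496×10^8 = 5.9092×10^8 km.
Semi-major axis of the transfer orbit: a_t = (1.97472×10^8 + 5.9092×10^8)/2 = 3.94196×10^8 km.
The half-period of the transfer ellipse is t = π√(a_t³/μ) = 6.7497×10^7 s.
Target angular speed ω₂ = √(μ/r₂³) = 2.5360×10^-8 rad/s.
Angle swept by the target during transfer: ω₂·t = 1.7117 rad = 98.07°.
The deep-space probe traverses 180° on the transfer ellipse, so the target must lead by 180° − 98.07° = 81.9°.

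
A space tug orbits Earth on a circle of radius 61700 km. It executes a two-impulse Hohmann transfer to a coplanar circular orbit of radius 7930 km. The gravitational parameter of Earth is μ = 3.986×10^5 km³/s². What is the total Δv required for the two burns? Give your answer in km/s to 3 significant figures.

Δv = 3.68 km/s

The Hohmann ellipse has a_t = (r₁ + r₂)/2 = 34815 km.
Circular speed at r₁: v₁ = √(μ/r₁) = √(3.986×10^5/61700) = 2.542 km/s.
On the transfer ellipse at r₁, v² = μ(2/r − 1/a) gives v_a = √[μ(2/r₁ − 1/a_t)] = 1.213 km/s.
First burn Δv₁ = |v_a − v₁| = 1.329 km/s.
At r₂, v₂ = √(μ/r₂) = 7.090 km/s.
Transfer-orbit speed at r₂: v_p = √[μ(2/r₂ − 1/a_t)] = 9.438 km/s.
Second burn Δv₂ = |v₂ − v_p| = 2.348 km/s.
Total Δv = Δv₁ + Δv₂ = 3.677 km/s.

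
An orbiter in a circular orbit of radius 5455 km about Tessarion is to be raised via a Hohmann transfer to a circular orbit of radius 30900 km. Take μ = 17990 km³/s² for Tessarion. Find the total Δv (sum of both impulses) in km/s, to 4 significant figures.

Transfer-ellipse semi-major axis a_t = (r₁ + r₂)/2 = (5455 + 30900)/2 = 18177.5 km.
At r₁ the circular-orbit speed is v₁ = √(μ/r₁) = 1.8160 km/s.
Transfer-orbit speed at r₁ (vis-viva): v_p = √[μ(2/r₁ − 1/a_t)] = 2.3677 km/s.
First burn Δv₁ = |v_p − v₁| = 0.5517 km/s.
Circular speed at r₂: v₂ = √(μ/r₂) = 0.7630 km/s.
Transfer-orbit speed at r₂: v_a = √[μ(2/r₂ − 1/a_t)] = 0.4180 km/s.
Second burn Δv₂ = |v₂ − v_a| = 0.3450 km/s.
Total Δv = Δv₁ + Δv₂ = 0.8967 km/s.

Δv = 0.8967 km/s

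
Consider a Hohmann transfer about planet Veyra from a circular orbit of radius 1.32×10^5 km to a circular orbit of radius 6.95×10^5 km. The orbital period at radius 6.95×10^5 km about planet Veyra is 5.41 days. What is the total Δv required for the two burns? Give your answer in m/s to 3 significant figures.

From Kepler's third law T² = 4π²r³/μ at r = 6.95×10^5 km, T = 5.41 days = 5.41 × 86400 s = 4.67424×10^5 s: μ = 4π²r³/T² = 6.06586×10^7 km³/s².
Transfer-ellipse semi-major axis a_t = (r₁ + r₂)/2 = (1.320×10^5 + 6.950×10^5)/2 = 4.135×10^5 km.
Circular speed at r₁: v₁ = √(μ/r₁) = √(6.06586×10^7/1.320×10^5) = 21.437 km/s.
Transfer-orbit speed at r₁ (vis-viva): v_p = √[μ(2/r₁ − 1/a_t)] = 27.792 km/s.
First burn Δv₁ = |v_p − v₁| = 6.355 km/s.
Circular speed at r₂: v₂ = √(μ/r₂) = 9.342 km/s.
Transfer-orbit speed at r₂: v_a = √[μ(2/r₂ − 1/a_t)] = 5.278 km/s.
Second burn Δv₂ = |v₂ − v_a| = 4.064 km/s.
Total Δv = Δv₁ + Δv₂ = 10.42 km/s.

Δv = 10400 m/s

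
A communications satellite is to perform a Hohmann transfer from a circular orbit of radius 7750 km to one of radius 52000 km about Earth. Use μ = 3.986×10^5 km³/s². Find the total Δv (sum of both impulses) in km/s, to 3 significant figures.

The Hohmann ellipse has a_t = (r₁ + r₂)/2 = 29875 km.
Circular speed at r₁: v₁ = √(μ/r₁) = √(3.986×10^5/7750) = 7.172 km/s.
On the transfer ellipse at r₁, vis-viva equation gives v_p = √[μ(2/r₁ − 1/a_t)] = 9.462 km/s.
First burn Δv₁ = |v_p − v₁| = 2.290 km/s.
At r₂, v₂ = √(μ/r₂) = 2.76864 km/s.
Transfer-orbit speed at r₂: v_a = √[μ(2/r₂ − 1/a_t)] = 1.41015 km/s.
Second burn Δv₂ = |v₂ − v_a| = 1.358 km/s.
Total Δv = Δv₁ + Δv₂ = 3.648 km/s.

Δv = 3.65 km/s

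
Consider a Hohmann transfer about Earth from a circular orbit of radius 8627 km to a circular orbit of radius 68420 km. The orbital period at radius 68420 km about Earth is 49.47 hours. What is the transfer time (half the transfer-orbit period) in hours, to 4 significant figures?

t = 10.45 hours

From Kepler's third law T² = 4π²r³/μ at r = 68420 km, T = 49.47 hours = 49.47 × 3600 s = 1.78092×10^5 s: μ = 4π²r³/T² = 3.98676×10^5 km³/s².
Transfer-ellipse semi-major axis a_t = (r₁ + r₂)/2 = (8627 + 68420)/2 = 38523.5 km.
Half the transfer-orbit period gives t = π√(a_t³/μ) = 37620 s.
Converting: 37620 s ÷ 3600 s/hour = 10.45 hours.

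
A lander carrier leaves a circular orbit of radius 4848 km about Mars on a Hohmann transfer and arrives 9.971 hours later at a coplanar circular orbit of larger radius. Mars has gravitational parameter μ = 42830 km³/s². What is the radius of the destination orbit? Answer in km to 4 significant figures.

r₂ = 30650 km

Transfer time t = 9.971 hours = 35895.6 s, and t = π√(a_t³/μ).
So a_t = (μ t²/π²)^(1/3) = (42830 × (35895.6)² / π²)^(1/3) = 17749 km.
Since a_t = (r₁ + r₂)/2, r₂ = 2a_t − r₁ = 2×17749 − 4848 = 30650 km.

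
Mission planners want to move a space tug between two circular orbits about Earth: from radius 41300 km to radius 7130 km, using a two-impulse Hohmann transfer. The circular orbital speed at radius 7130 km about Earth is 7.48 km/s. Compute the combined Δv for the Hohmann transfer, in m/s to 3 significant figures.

From the circular-orbit relation v² = μ/r at r = 7130 km: μ = v²r = (7.48)² × 7130 = 3.98926×10^5 km³/s².
Semi-major axis of the transfer orbit: a_t = (41300 + 7130)/2 = 24215 km.
Circular speed at r₁: v₁ = √(μ/r₁) = √(3.98926×10^5/41300) = 3.1079 km/s.
Transfer-orbit speed at r₁ (vis-viva equation): v_a = √[μ(2/r₁ − 1/a_t)] = 1.6865 km/s.
First burn Δv₁ = |v_a − v₁| = 1.421 km/s.
At r₂, v₂ = √(μ/r₂) = 7.480 km/s.
Transfer-orbit speed at r₂: v_p = √[μ(2/r₂ − 1/a_t)] = 9.769 km/s.
Second burn Δv₂ = |v₂ − v_p| = 2.289 km/s.
Δv = Δv₁ + Δv₂ = 1.421 + 2.289 = 3.710 km/s.

Δv = 3710 m/s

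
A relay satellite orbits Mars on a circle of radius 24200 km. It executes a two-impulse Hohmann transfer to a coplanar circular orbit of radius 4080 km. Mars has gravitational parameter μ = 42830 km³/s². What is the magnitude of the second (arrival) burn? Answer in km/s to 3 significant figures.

Δv₂ = 0.999 km/s

Semi-major axis of the transfer orbit: a_t = (24200 + 4080)/2 = 14140 km.
On the circular orbit at r = 4080 km, v_c = √(μ/r) = 3.239992 km/s.
Vis-viva on the transfer ellipse at r = 4080 km gives v_t = √[μ(2/r − 1/a_t)] = 4.238644 km/s.
Δv₂ = |v_t − v_c| = |4.238644 − 3.239992| = 0.9987 km/s.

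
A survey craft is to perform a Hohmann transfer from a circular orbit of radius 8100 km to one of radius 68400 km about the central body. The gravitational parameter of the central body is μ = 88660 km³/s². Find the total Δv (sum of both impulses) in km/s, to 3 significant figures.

Semi-major axis of the transfer orbit: a_t = (8100 + 68400)/2 = 38250 km.
Circular speed at r₁: v₁ = √(μ/r₁) = √(88660/8100) = 3.3084 km/s.
On the transfer ellipse at r₁, vis-viva gives v_p = √[μ(2/r₁ − 1/a_t)] = 4.4242 km/s.
First burn Δv₁ = |v_p − v₁| = 1.1158 km/s.
Circular speed at r₂: v₂ = √(μ/r₂) = 1.13851 km/s.
Transfer-orbit speed at r₂: v_a = √[μ(2/r₂ − 1/a_t)] = 0.523917 km/s.
Second burn Δv₂ = |v₂ − v_a| = 0.61459 km/s.
Δv = Δv₁ + Δv₂ = 1.1158 + 0.61459 = 1.730 km/s.

Δv = 1.73 km/s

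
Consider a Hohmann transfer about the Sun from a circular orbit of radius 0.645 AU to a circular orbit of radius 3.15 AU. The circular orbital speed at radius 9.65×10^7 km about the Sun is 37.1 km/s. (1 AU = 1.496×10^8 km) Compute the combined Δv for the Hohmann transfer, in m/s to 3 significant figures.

Δv = 17700 m/s

From the circular-orbit relation v² = μ/r at r = 9.65×10^7 km: μ = v²r = (37.1)² × 9.65×10^7 = 1.32824×10^11 km³/s².
In km: r₁ = 0.645 × 1.496×10^8 = 9.6492×10^7 km; r₂ = 3.15 × 1.496×10^8 = 4.7124×10^8 km.
Transfer-ellipse semi-major axis a_t = (r₁ + r₂)/2 = (9.6492×10^7 + 4.7124×10^8)/2 = 2.83866×10^8 km.
At r₁ the circular-orbit speed is v₁ = √(μ/r₁) = 37.10 km/s.
On the transfer ellipse at r₁, vis-viva equation gives v_p = √[μ(2/r₁ − 1/a_t)] = 47.80 km/s.
First burn Δv₁ = |v_p − v₁| = 10.70 km/s.
At r₂, v₂ = √(μ/r₂) = 16.7887 km/s.
Transfer-orbit speed at r₂: v_a = √[μ(2/r₂ − 1/a_t)] = 9.78826 km/s.
Second burn Δv₂ = |v₂ − v_a| = 7.000 km/s.
Total Δv = Δv₁ + Δv₂ = 17.70 km/s.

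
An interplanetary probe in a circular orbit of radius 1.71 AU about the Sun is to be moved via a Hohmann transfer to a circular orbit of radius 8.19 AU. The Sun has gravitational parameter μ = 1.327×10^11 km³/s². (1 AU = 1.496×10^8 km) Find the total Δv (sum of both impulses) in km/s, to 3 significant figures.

Δv = 10.8 km/s

In km: r₁ = 1.71 × 1.496×10^8 = 2.55816×10^8 km; r₂ = 8.19 × 1.496×10^8 = 1.225224×10^9 km.
Transfer-ellipse semi-major axis a_t = (r₁ + r₂)/2 = (2.55816×10^8 + 1.225224×10^9)/2 = 7.4052×10^8 km.
At r₁ the circular-orbit speed is v₁ = √(μ/r₁) = 22.78 km/s.
Transfer-orbit speed at r₁ (vis-viva): v_p = √[μ(2/r₁ − 1/a_t)] = 29.30 km/s.
First burn Δv₁ = |v_p − v₁| = 6.520 km/s.
At r₂, v₂ = √(μ/r₂) = 10.407 km/s.
Transfer-orbit speed at r₂: v_a = √[μ(2/r₂ − 1/a_t)] = 6.1168 km/s.
Second burn Δv₂ = |v₂ − v_a| = 4.290 km/s.
Δv = Δv₁ + Δv₂ = 6.520 + 4.290 = 10.81 km/s.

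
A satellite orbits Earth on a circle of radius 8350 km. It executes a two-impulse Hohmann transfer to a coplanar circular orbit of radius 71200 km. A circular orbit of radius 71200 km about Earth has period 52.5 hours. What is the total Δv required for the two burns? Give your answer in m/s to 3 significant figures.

From Kepler's third law T² = 4π²r³/μ at r = 71200 km, T = 52.5 hours = 52.5 × 3600 s = 1.890×10^5 s: μ = 4π²r³/T² = 3.98911×10^5 km³/s².
Semi-major axis of the transfer orbit: a_t = (8350 + 71200)/2 = 39775 km.
At r₁ the circular-orbit speed is v₁ = √(μ/r₁) = 6.912 km/s.
On the transfer ellipse at r₁, vis-viva equation gives v_p = √[μ(2/r₁ − 1/a_t)] = 9.248 km/s.
First burn Δv₁ = |v_p − v₁| = 2.336 km/s.
At r₂, v₂ = √(μ/r₂) = 2.367 km/s.
Transfer-orbit speed at r₂: v_a = √[μ(2/r₂ − 1/a_t)] = 1.085 km/s.
Second burn Δv₂ = |v₂ − v_a| = 1.282 km/s.
Δv = Δv₁ + Δv₂ = 2.336 + 1.282 = 3.618 km/s.

Δv = 3620 m/s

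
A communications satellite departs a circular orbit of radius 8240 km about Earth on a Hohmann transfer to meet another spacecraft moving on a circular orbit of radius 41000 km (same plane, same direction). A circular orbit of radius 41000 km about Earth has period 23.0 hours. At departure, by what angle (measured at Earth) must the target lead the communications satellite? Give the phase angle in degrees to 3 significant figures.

From Kepler's third law T² = 4π²r³/μ at r = 41000 km, T = 23.0 hours = 23.0 × 3600 s = 82800 s: μ = 4π²r³/T² = 3.96872×10^5 km³/s².
Semi-major axis of the transfer orbit: a_t = (8240 + 41000)/2 = 24620 km.
The half-period of the transfer ellipse is t = π√(a_t³/μ) = 19264.5 s.
The target's mean motion on its circular orbit is ω₂ = √(μ/r₂³) = 7.58839×10^-5 rad/s.
Angle swept by the target during transfer: ω₂·t = 1.4619 rad = 83.76°.
The communications satellite traverses 180° on the transfer ellipse, so the target must lead by 180° − 83.76° = 96.2°.

φ = 96.2°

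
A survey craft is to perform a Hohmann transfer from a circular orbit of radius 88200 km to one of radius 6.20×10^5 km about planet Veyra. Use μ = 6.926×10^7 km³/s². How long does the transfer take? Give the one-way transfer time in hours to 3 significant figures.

Semi-major axis of the transfer orbit: a_t = (88200 + 6.200×10^5)/2 = 3.541×10^5 km.
Half the transfer-orbit period gives t = π√(a_t³/μ) = 79540 s.
Converting: 79540 s ÷ 3600 s/hour = 22.1 hours.

t = 22.1 hours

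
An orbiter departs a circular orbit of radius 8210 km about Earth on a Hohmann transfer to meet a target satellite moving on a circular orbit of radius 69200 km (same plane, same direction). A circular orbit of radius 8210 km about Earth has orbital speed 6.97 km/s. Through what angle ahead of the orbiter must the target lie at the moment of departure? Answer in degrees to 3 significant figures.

φ = 105°

From the circular-orbit relation v² = μ/r at r = 8210 km: μ = v²r = (6.97)² × 8210 = 3.98849×10^5 km³/s².
Transfer-ellipse semi-major axis a_t = (r₁ + r₂)/2 = (8210 + 69200)/2 = 38705 km.
Transfer time t = π√(a_t³/μ) = 37880 s.
The target's mean motion on its circular orbit is ω₂ = √(μ/r₂³) = 3.469×10^-5 rad/s.
Angle swept by the target during transfer: ω₂·t = 1.314 rad = 75.29°.
Arrival is 180° from departure on the ellipse, so φ = 180° − 75.29° = 105°.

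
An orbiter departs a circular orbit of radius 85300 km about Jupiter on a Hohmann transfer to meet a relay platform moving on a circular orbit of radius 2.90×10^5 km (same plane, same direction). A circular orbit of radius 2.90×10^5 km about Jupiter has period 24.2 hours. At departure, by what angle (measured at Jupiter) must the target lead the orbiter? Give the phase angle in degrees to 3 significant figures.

φ = 86.3°

From Kepler's third law T² = 4π²r³/μ at r = 2.90×10^5 km, T = 24.2 hours = 24.2 × 3600 s = 87120 s: μ = 4π²r³/T² = 1.26858×10^8 km³/s².
Transfer-ellipse semi-major axis a_t = (r₁ + r₂)/2 = (85300 + 2.900×10^5)/2 = 1.8765×10^5 km.
Transfer time t = π√(a_t³/μ) = 22673 s.
Target angular speed ω₂ = √(μ/r₂³) = 7.2121×10^-5 rad/s.
Angle swept by the target during transfer: ω₂·t = 1.6352 rad = 93.69°.
The orbiter traverses 180° on the transfer ellipse, so the target must lead by 180° − 93.69° = 86.3°.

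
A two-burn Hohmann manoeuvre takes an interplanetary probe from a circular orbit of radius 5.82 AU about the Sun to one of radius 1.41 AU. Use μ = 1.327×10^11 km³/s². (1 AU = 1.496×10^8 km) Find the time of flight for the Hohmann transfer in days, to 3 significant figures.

t = 1260 days

In km: r₁ = 5.82 × 1.496×10^8 = 8.70672×10^8 km; r₂ = 1.41 × 1.496×10^8 = 2.10936×10^8 km.
The Hohmann ellipse has a_t = (r₁ + r₂)/2 = 5.40804×10^8 km.
By Kepler's third law the transfer-orbit period is T = 2π√(a_t³/μ), so t = T/2 = 1.085×10^8 s.
Converting: 1.085×10^8 s ÷ 86400 s/day = 1260 days.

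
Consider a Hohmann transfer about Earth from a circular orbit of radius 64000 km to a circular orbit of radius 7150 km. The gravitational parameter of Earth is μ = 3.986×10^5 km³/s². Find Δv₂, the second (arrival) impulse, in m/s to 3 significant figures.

Δv₂ = 2550 m/s

Semi-major axis of the transfer orbit: a_t = (64000 + 7150)/2 = 35575 km.
On the circular orbit at r = 7150 km, v_c = √(μ/r) = 7.46648 km/s.
Vis-viva on the transfer ellipse at r = 7150 km gives v_t = √[μ(2/r − 1/a_t)] = 10.0146 km/s.
Δv₂ = |v_t − v_c| = |10.0146 − 7.46648| = 2.548 km/s.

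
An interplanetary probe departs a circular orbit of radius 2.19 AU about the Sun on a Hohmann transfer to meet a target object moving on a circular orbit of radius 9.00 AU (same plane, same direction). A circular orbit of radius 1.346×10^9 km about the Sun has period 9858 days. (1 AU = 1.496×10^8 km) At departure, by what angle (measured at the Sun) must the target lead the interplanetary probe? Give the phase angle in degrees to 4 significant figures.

φ = 91.77°

From Kepler's third law T² = 4π²r³/μ at r = 1.346×10^9 km, T = 9858 days = 9858 × 86400 s = 8.517312×10^8 s: μ = 4π²r³/T² = 1.32706×10^11 km³/s².
In km: r₁ = 2.19 × 1.496×10^8 = 3.27624×10^8 km; r₂ = 9.00 × 1.496×10^8 = 1.3464×10^9 km.
Transfer-ellipse semi-major axis a_t = (r₁ + r₂)/2 = (3.27624×10^8 + 1.3464×10^9)/2 = 8.37012×10^8 km.
Transfer time t = π√(a_t³/μ) = 2.08835×10^8 s.
Target angular speed ω₂ = √(μ/r₂³) = 7.37367×10^-9 rad/s.
Angle swept by the target during transfer: ω₂·t = 1.5399 rad = 88.23°.
The interplanetary probe traverses 180° on the transfer ellipse, so the target must lead by 180° − 88.23° = 91.77°.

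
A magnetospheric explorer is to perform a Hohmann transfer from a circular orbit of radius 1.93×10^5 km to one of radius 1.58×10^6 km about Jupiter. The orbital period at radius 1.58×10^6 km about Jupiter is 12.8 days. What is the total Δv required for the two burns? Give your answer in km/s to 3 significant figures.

Δv = 13.4 km/s

From Kepler's third law T² = 4π²r³/μ at r = 1.58×10^6 km, T = 12.8 days = 12.8 × 86400 s = 1.10592×10^6 s: μ = 4π²r³/T² = 1.27316×10^8 km³/s².
The Hohmann ellipse has a_t = (r₁ + r₂)/2 = 8.865×10^5 km.
At r₁ the circular-orbit speed is v₁ = √(μ/r₁) = 25.684 km/s.
Transfer-orbit speed at r₁ (v² = μ(2/r − 1/a)): v_p = √[μ(2/r₁ − 1/a_t)] = 34.289 km/s.
First burn Δv₁ = |v_p − v₁| = 8.605 km/s.
Circular speed at r₂: v₂ = √(μ/r₂) = 8.9766 km/s.
Transfer-orbit speed at r₂: v_a = √[μ(2/r₂ − 1/a_t)] = 4.1884 km/s.
Second burn Δv₂ = |v₂ − v_a| = 4.788 km/s.
Total Δv = Δv₁ + Δv₂ = 13.39 km/s.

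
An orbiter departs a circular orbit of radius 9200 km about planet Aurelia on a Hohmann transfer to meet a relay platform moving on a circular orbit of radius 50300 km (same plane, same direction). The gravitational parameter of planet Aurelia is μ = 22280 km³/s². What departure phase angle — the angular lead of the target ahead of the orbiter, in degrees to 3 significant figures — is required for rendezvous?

φ = 98.1°

Transfer-ellipse semi-major axis a_t = (r₁ + r₂)/2 = (9200 + 50300)/2 = 29750 km.
Transfer time t = π√(a_t³/μ) = 1.0799975×10^5 s.
The target's mean motion on its circular orbit is ω₂ = √(μ/r₂³) = 1.3231394×10^-5 rad/s.
Angle swept by the target during transfer: ω₂·t = 1.428987 rad = 81.87°.
Arrival is 180° from departure on the ellipse, so φ = 180° − 81.87° = 98.1°.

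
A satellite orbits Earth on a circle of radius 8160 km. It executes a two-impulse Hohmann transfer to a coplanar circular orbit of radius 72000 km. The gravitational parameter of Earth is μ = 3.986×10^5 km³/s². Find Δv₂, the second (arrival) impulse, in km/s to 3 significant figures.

The Hohmann ellipse has a_t = (r₁ + r₂)/2 = 40080 km.
Circular speed at r = 72000 km: v_c = √(μ/r) = 2.353 km/s.
Transfer-orbit speed at the same r (vis-viva, a = a_t): v_t = √[μ(2/r − 1/a_t)] = 1.062 km/s.
Δv₂ = |v_t − v_c| = |1.062 − 2.353| = 1.291 km/s.

Δv₂ = 1.29 km/s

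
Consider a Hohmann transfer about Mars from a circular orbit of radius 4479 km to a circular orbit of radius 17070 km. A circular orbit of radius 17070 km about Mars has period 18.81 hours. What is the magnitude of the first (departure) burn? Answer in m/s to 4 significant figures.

Δv₁ = 799.9 m/s

From Kepler's third law T² = 4π²r³/μ at r = 17070 km, T = 18.81 hours = 18.81 × 3600 s = 67716 s: μ = 4π²r³/T² = 42823.1 km³/s².
The Hohmann ellipse has a_t = (r₁ + r₂)/2 = 10774.5 km.
On the circular orbit at r = 4479 km, v_c = √(μ/r) = 3.09206 km/s.
Vis-viva on the transfer ellipse at r = 4479 km gives v_t = √[μ(2/r − 1/a_t)] = 3.89194 km/s.
Δv₁ = |v_t − v_c| = |3.89194 − 3.09206| = 0.7999 km/s.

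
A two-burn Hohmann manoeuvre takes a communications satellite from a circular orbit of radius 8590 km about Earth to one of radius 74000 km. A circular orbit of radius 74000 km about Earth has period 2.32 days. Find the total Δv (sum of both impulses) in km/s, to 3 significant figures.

From Kepler's third law T² = 4π²r³/μ at r = 74000 km, T = 2.32 days = 2.32 × 86400 s = 2.00448×10^5 s: μ = 4π²r³/T² = 3.98154×10^5 km³/s².
The Hohmann ellipse has a_t = (r₁ + r₂)/2 = 41295 km.
Circular speed at r₁: v₁ = √(μ/r₁) = √(3.98154×10^5/8590) = 6.80815 km/s.
Transfer-orbit speed at r₁ (vis-viva): v_p = √[μ(2/r₁ − 1/a_t)] = 9.11373 km/s.
First burn Δv₁ = |v_p − v₁| = 2.3056 km/s.
Circular speed at r₂: v₂ = √(μ/r₂) = 2.3196 km/s.
Transfer-orbit speed at r₂: v_a = √[μ(2/r₂ − 1/a_t)] = 1.0579 km/s.
Second burn Δv₂ = |v₂ − v_a| = 1.2617 km/s.
Δv = Δv₁ + Δv₂ = 2.3056 + 1.2617 = 3.567 km/s.

Δv = 3.57 km/s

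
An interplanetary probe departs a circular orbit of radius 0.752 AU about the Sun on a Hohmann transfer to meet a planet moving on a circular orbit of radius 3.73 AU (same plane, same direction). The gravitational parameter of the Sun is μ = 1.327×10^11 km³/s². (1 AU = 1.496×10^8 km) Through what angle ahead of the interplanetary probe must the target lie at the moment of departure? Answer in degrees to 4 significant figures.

In km: r₁ = 0.752 × 1.496×10^8 = 1.124992×10^8 km; r₂ = 3.73 × 1.496×10^8 = 5.58008×10^8 km.
Semi-major axis of the transfer orbit: a_t = (1.124992×10^8 + 5.58008×10^8)/2 = 3.352536×10^8 km.
Transfer time t = π√(a_t³/μ) = 5.294×10^7 s.
The target's mean motion on its circular orbit is ω₂ = √(μ/r₂³) = 2.764×10^-8 rad/s.
Angle swept by the target during transfer: ω₂·t = 1.463 rad = 83.82°.
The interplanetary probe traverses 180° on the transfer ellipse, so the target must lead by 180° − 83.82° = 96.18°.

φ = 96.18°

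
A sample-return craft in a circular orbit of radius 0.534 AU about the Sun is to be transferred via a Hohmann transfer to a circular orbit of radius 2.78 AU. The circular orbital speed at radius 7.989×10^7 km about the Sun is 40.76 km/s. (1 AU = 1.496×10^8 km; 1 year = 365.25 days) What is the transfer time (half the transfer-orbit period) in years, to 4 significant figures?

From the circular-orbit relation v² = μ/r at r = 7.989×10^7 km: μ = v²r = (40.76)² × 7.989×10^7 = 1.32727×10^11 km³/s².
In km: r₁ = 0.534 × 1.496×10^8 = 7.98864×10^7 km; r₂ = 2.78 × 1.496×10^8 = 4.15888×10^8 km.
Transfer-ellipse semi-major axis a_t = (r₁ + r₂)/2 = (7.98864×10^7 + 4.15888×10^8)/2 = 2.478872×10^8 km.
By Kepler's third law the transfer-orbit period is T = 2π√(a_t³/μ), so t = T/2 = 3.3655×10^7 s.
Converting: 3.3655×10^7 s ÷ 3.15576×10^7 s/year (365.25 × 86400) = 1.066 years.

t = 1.066 years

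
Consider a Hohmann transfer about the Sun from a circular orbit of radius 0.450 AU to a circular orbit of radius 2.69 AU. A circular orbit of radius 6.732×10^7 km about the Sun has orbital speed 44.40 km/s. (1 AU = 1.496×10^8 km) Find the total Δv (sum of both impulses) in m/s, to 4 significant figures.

From the circular-orbit relation v² = μ/r at r = 6.732×10^7 km: μ = v²r = (44.40)² × 6.732×10^7 = 1.32712×10^11 km³/s².
In km: r₁ = 0.450 × 1.496×10^8 = 6.732×10^7 km; r₂ = 2.69 × 1.496×10^8 = 4.02424×10^8 km.
Transfer-ellipse semi-major axis a_t = (r₁ + r₂)/2 = (6.732×10^7 + 4.02424×10^8)/2 = 2.34872×10^8 km.
Circular speed at r₁: v₁ = √(μ/r₁) = √(1.32712×10^11/6.732×10^7) = 44.40 km/s.
On the transfer ellipse at r₁, vis-viva equation gives v_p = √[μ(2/r₁ − 1/a_t)] = 58.12 km/s.
First burn Δv₁ = |v_p − v₁| = 13.72 km/s.
At r₂, v₂ = √(μ/r₂) = 18.16 km/s.
Transfer-orbit speed at r₂: v_a = √[μ(2/r₂ − 1/a_t)] = 9.722 km/s.
Second burn Δv₂ = |v₂ − v_a| = 8.438 km/s.
Total Δv = Δv₁ + Δv₂ = 22.16 km/s.

Δv = 22160 m/s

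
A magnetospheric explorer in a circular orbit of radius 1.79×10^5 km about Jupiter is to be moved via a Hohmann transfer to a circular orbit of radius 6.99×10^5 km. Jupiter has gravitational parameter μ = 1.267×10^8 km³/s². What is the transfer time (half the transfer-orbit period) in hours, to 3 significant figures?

t = 22.6 hours

Semi-major axis of the transfer orbit: a_t = (1.790×10^5 + 6.990×10^5)/2 = 4.390×10^5 km.
Half the transfer-orbit period gives t = π√(a_t³/μ) = 81182 s.
Converting: 81182 s ÷ 3600 s/hour = 22.6 hours.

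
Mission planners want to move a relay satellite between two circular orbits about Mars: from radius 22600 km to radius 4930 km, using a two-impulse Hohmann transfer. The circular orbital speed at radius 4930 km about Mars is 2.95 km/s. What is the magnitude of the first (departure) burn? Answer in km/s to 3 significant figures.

From the circular-orbit relation v² = μ/r at r = 4930 km: μ = v²r = (2.95)² × 4930 = 42903.3 km³/s².
The Hohmann ellipse has a_t = (r₁ + r₂)/2 = 13765 km.
Circular speed at r = 22600 km: v_c = √(μ/r) = 1.3778 km/s.
Vis-viva on the transfer ellipse at r = 22600 km gives v_t = √[μ(2/r − 1/a_t)] = 0.82457 km/s.
Δv₁ = |v_t − v_c| = |0.82457 − 1.3778| = 0.5532 km/s.

Δv₁ = 0.553 km/s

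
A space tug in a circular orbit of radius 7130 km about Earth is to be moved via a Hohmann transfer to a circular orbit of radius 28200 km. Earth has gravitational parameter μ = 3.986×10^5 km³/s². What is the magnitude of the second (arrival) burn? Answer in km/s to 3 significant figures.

Transfer-ellipse semi-major axis a_t = (r₁ + r₂)/2 = (7130 + 28200)/2 = 17665 km.
On the circular orbit at r = 28200 km, v_c = √(μ/r) = 3.760 km/s.
Vis-viva on the transfer ellipse at r = 28200 km gives v_t = √[μ(2/r − 1/a_t)] = 2.389 km/s.
Δv₂ = |v_t − v_c| = |2.389 − 3.760| = 1.371 km/s.

Δv₂ = 1.37 km/s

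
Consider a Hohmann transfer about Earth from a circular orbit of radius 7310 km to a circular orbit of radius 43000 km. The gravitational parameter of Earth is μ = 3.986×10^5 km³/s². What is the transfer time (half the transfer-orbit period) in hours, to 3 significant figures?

The Hohmann ellipse has a_t = (r₁ + r₂)/2 = 25155 km.
Half the transfer-orbit period gives t = π√(a_t³/μ) = 19850 s.
Converting: 19850 s ÷ 3600 s/hour = 5.51 hours.

t = 5.51 hours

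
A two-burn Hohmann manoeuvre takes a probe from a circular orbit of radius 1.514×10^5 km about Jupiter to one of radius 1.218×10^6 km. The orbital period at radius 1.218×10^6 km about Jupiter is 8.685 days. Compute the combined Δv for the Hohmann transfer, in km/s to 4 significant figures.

Δv = 15.06 km/s

From Kepler's third law T² = 4π²r³/μ at r = 1.218×10^6 km, T = 8.685 days = 8.685 × 86400 s = 7.50384×10^5 s: μ = 4π²r³/T² = 1.26688×10^8 km³/s².
Semi-major axis of the transfer orbit: a_t = (1.514×10^5 + 1.218×10^6)/2 = 6.847×10^5 km.
At r₁ the circular-orbit speed is v₁ = √(μ/r₁) = 28.927 km/s.
On the transfer ellipse at r₁, v² = μ(2/r − 1/a) gives v_p = √[μ(2/r₁ − 1/a_t)] = 38.581 km/s.
First burn Δv₁ = |v_p − v₁| = 9.654 km/s.
Circular speed at r₂: v₂ = √(μ/r₂) = 10.199 km/s.
Transfer-orbit speed at r₂: v_a = √[μ(2/r₂ − 1/a_t)] = 4.7957 km/s.
Second burn Δv₂ = |v₂ − v_a| = 5.403 km/s.
Δv = Δv₁ + Δv₂ = 9.654 + 5.403 = 15.06 km/s.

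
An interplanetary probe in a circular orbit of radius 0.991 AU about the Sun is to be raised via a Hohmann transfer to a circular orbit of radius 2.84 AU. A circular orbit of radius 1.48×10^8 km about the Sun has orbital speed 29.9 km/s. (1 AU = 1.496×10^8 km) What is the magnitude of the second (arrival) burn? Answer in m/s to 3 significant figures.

From the circular-orbit relation v² = μ/r at r = 1.48×10^8 km: μ = v²r = (29.9)² × 1.48×10^8 = 1.32313×10^11 km³/s².
In km: r₁ = 0.991 × 1.496×10^8 = 1.482536×10^8 km; r₂ = 2.84 × 1.496×10^8 = 4.24864×10^8 km.
Semi-major axis of the transfer orbit: a_t = (1.482536×10^8 + 4.24864×10^8)/2 = 2.865588×10^8 km.
On the circular orbit at r = 4.24864×10^8 km, v_c = √(μ/r) = 17.647 km/s.
Vis-viva on the transfer ellipse at r = 4.24864×10^8 km gives v_t = √[μ(2/r − 1/a_t)] = 12.693 km/s.
Δv₂ = |v_t − v_c| = |12.693 − 17.647| = 4.954 km/s.

Δv₂ = 4950 m/s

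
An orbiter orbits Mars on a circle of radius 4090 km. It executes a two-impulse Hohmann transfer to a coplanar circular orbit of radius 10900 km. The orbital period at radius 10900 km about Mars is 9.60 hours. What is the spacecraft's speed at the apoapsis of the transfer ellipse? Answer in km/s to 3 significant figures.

From Kepler's third law T² = 4π²r³/μ at r = 10900 km, T = 9.60 hours = 9.60 × 3600 s = 34560 s: μ = 4π²r³/T² = 42804.7 km³/s².
Semi-major axis of the transfer orbit: a_t = (4090 + 10900)/2 = 7495 km.
At apoapsis, r = 10900 km.
From the vis-viva equation, v = √[μ(2/r − 1/a_t)] = 1.464 km/s.

v = 1.46 km/s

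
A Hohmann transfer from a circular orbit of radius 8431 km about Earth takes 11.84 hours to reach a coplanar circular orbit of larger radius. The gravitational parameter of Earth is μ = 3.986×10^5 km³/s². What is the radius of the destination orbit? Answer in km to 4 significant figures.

r₂ = 75300 km

Transfer time t = 11.84 hours = 42624 s, and t = π√(a_t³/μ).
So a_t = (μ t²/π²)^(1/3) = (3.986×10^5 × (42624)² / π²)^(1/3) = 41865 km.
Since a_t = (r₁ + r₂)/2, r₂ = 2a_t − r₁ = 2×41865 − 8431 = 75299 km.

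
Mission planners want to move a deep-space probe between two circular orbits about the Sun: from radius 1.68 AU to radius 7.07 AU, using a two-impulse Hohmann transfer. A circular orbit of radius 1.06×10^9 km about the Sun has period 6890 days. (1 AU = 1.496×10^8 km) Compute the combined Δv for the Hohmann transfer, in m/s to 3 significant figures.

From Kepler's third law T² = 4π²r³/μ at r = 1.06×10^9 km, T = 6890 days = 6890 × 86400 s = 5.95296×10^8 s: μ = 4π²r³/T² = 1.32682×10^11 km³/s².
In km: r₁ = 1.68 × 1.496×10^8 = 2.51328×10^8 km; r₂ = 7.07 × 1.496×10^8 = 1.057672×10^9 km.
The Hohmann ellipse has a_t = (r₁ + r₂)/2 = 6.545×10^8 km.
At r₁ the circular-orbit speed is v₁ = √(μ/r₁) = 22.9766 km/s.
Transfer-orbit speed at r₁ (vis-viva): v_p = √[μ(2/r₁ − 1/a_t)] = 29.2083 km/s.
First burn Δv₁ = |v_p − v₁| = 6.232 km/s.
At r₂, v₂ = √(μ/r₂) = 11.2003 km/s.
Transfer-orbit speed at r₂: v_a = √[μ(2/r₂ − 1/a_t)] = 6.94058 km/s.
Second burn Δv₂ = |v₂ − v_a| = 4.260 km/s.
Total Δv = Δv₁ + Δv₂ = 10.49 km/s.

Δv = 10500 m/s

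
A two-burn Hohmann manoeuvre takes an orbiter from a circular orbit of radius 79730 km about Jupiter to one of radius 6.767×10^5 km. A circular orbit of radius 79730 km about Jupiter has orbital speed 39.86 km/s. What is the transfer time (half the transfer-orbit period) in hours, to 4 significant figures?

From the circular-orbit relation v² = μ/r at r = 79730 km: μ = v²r = (39.86)² × 79730 = 1.26677×10^8 km³/s².
The Hohmann ellipse has a_t = (r₁ + r₂)/2 = 3.78215×10^5 km.
Half the transfer-orbit period gives t = π√(a_t³/μ) = 64920 s.
Converting: 64920 s ÷ 3600 s/hour = 18.03 hours.

t = 18.03 hours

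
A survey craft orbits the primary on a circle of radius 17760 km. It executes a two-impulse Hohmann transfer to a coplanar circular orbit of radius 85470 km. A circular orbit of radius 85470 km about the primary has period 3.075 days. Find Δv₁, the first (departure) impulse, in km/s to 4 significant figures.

From Kepler's third law T² = 4π²r³/μ at r = 85470 km, T = 3.075 days = 3.075 × 86400 s = 2.6568×10^5 s: μ = 4π²r³/T² = 3.49207×10^5 km³/s².
Transfer-ellipse semi-major axis a_t = (r₁ + r₂)/2 = (17760 + 85470)/2 = 51615 km.
On the circular orbit at r = 17760 km, v_c = √(μ/r) = 4.434 km/s.
Transfer-orbit speed at the same r (vis-viva, a = a_t): v_t = √[μ(2/r − 1/a_t)] = 5.706 km/s.
Δv₁ = |v_t − v_c| = |5.706 − 4.434| = 1.272 km/s.

Δv₁ = 1.272 km/s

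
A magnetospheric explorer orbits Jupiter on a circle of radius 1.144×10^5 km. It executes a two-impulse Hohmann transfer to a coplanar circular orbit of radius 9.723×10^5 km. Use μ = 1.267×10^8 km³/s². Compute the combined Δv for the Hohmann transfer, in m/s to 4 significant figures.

Transfer-ellipse semi-major axis a_t = (r₁ + r₂)/2 = (1.144×10^5 + 9.723×10^5)/2 = 5.4335×10^5 km.
Circular speed at r₁: v₁ = √(μ/r₁) = √(1.267×10^8/1.144×10^5) = 33.28 km/s.
On the transfer ellipse at r₁, vis-viva equation gives v_p = √[μ(2/r₁ − 1/a_t)] = 44.52 km/s.
First burn Δv₁ = |v_p − v₁| = 11.24 km/s.
At r₂, v₂ = √(μ/r₂) = 11.415 km/s.
Transfer-orbit speed at r₂: v_a = √[μ(2/r₂ − 1/a_t)] = 5.2379 km/s.
Second burn Δv₂ = |v₂ − v_a| = 6.177 km/s.
Total Δv = Δv₁ + Δv₂ = 17.42 km/s.

Δv = 17420 m/s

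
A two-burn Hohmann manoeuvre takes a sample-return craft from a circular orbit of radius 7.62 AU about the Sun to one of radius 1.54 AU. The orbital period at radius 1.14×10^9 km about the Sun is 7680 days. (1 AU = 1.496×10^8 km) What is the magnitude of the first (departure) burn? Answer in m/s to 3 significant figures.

From Kepler's third law T² = 4π²r³/μ at r = 1.14×10^9 km, T = 7680 days = 7680 × 86400 s = 6.63552×10^8 s: μ = 4π²r³/T² = 1.32839×10^11 km³/s².
In km: r₁ = 7.62 × 1.496×10^8 = 1.139952×10^9 km; r₂ = 1.54 × 1.496×10^8 = 2.30384×10^8 km.
The Hohmann ellipse has a_t = (r₁ + r₂)/2 = 6.85168×10^8 km.
Circular speed at r = 1.139952×10^9 km: v_c = √(μ/r) = 10.795 km/s.
Vis-viva on the transfer ellipse at r = 1.139952×10^9 km gives v_t = √[μ(2/r − 1/a_t)] = 6.2596 km/s.
Δv₁ = |v_t − v_c| = |6.2596 − 10.795| = 4.535 km/s.

Δv₁ = 4540 m/s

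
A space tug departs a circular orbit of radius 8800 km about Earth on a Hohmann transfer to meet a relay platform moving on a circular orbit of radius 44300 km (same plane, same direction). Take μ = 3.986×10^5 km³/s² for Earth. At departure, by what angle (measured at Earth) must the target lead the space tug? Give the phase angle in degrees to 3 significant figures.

Semi-major axis of the transfer orbit: a_t = (8800 + 44300)/2 = 26550 km.
Transfer time t = π√(a_t³/μ) = 21527 s.
Target angular speed ω₂ = √(μ/r₂³) = 6.7712×10^-5 rad/s.
Angle swept by the target during transfer: ω₂·t = 1.4576 rad = 83.51°.
Arrival is 180° from departure on the ellipse, so φ = 180° − 83.51° = 96.5°.

φ = 96.5°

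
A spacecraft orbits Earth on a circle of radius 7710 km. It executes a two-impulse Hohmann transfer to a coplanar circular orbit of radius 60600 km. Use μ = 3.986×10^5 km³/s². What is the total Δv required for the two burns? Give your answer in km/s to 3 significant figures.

Δv = 3.73 km/s

The Hohmann ellipse has a_t = (r₁ + r₂)/2 = 34155 km.
Circular speed at r₁: v₁ = √(μ/r₁) = √(3.986×10^5/7710) = 7.190 km/s.
On the transfer ellipse at r₁, vis-viva gives v_p = √[μ(2/r₁ − 1/a_t)] = 9.577 km/s.
First burn Δv₁ = |v_p − v₁| = 2.387 km/s.
At r₂, v₂ = √(μ/r₂) = 2.565 km/s.
Transfer-orbit speed at r₂: v_a = √[μ(2/r₂ − 1/a_t)] = 1.219 km/s.
Second burn Δv₂ = |v₂ − v_a| = 1.346 km/s.
Δv = Δv₁ + Δv₂ = 2.387 + 1.346 = 3.733 km/s.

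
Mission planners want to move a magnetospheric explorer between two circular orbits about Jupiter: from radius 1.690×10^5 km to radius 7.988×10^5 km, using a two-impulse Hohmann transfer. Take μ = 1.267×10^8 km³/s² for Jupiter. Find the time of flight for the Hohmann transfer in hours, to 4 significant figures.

The Hohmann ellipse has a_t = (r₁ + r₂)/2 = 4.839×10^5 km.
Half the transfer-orbit period gives t = π√(a_t³/μ) = 93950 s.
Converting: 93950 s ÷ 3600 s/hour = 26.10 hours.

t = 26.10 hours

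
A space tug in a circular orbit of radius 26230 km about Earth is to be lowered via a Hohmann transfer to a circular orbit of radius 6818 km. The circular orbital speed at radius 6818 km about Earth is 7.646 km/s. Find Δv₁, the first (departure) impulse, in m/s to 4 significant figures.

Δv₁ = 1394 m/s

From the circular-orbit relation v² = μ/r at r = 6818 km: μ = v²r = (7.646)² × 6818 = 3.98589×10^5 km³/s².
Semi-major axis of the transfer orbit: a_t = (26230 + 6818)/2 = 16524 km.
Circular speed at r = 26230 km: v_c = √(μ/r) = 3.898 km/s.
Vis-viva on the transfer ellipse at r = 26230 km gives v_t = √[μ(2/r − 1/a_t)] = 2.504 km/s.
Δv₁ = |v_t − v_c| = |2.504 − 3.898| = 1.394 km/s.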